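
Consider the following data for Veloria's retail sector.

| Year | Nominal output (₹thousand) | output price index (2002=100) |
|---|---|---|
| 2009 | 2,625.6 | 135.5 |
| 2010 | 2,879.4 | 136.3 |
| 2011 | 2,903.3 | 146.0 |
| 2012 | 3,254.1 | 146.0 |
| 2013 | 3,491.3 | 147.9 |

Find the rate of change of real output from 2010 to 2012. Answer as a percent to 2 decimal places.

5.50%

Real output 2010 = 2879.4/1.363 = 2112.55.
Real output 2012 = 3254.1/1.460 = 2228.84.
Change = 2228.84/2112.55 − 1 = 0.0550.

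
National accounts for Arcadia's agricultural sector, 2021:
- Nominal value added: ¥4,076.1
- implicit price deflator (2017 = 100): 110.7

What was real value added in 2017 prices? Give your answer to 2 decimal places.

¥3,682.11

Real value added = Nominal / (implicit price deflator/100) = 4076.1 / 1.107 = 3682.11.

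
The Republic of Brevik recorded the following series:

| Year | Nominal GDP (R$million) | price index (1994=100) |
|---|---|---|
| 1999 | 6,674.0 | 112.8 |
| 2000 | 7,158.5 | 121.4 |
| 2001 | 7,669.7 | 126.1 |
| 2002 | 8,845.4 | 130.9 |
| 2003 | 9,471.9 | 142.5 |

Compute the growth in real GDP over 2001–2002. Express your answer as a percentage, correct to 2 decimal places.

Real GDP 2001 = 7669.7/1.261 = 6082.24.
Real GDP 2002 = 8845.4/1.309 = 6757.37.
Change = 6757.37/6082.24 − 1 = 0.1110.

11.10%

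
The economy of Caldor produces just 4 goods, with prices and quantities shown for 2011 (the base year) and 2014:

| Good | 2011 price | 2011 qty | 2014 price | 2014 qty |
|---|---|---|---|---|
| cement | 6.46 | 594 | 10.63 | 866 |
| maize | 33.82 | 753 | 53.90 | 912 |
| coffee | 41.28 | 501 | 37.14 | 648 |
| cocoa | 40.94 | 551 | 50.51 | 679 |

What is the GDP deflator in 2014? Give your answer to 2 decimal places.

Nominal GDP 2014 = 10.63·866 + 53.90·912 + 37.14·648 + 50.51·679 = 116725.39.
Real GDP 2014 (at 2011 prices) = 6.46·866 + 33.82·912 + 41.28·648 + 40.94·679 = 90985.90.
Deflator = Nominal/Real × 100 = 116725.39/90985.90 × 100 = 128.290.

128.29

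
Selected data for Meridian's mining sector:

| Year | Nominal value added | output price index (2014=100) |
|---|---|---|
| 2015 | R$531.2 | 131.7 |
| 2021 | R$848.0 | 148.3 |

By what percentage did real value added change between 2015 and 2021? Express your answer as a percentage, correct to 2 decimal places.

41.77%

Real value added 2015 = 531.2 / 1.317 = 403.34.
Real value added 2021 = 848.0 / 1.483 = 571.81.
Real growth = 571.81 / 403.34 − 1 = 0.4177.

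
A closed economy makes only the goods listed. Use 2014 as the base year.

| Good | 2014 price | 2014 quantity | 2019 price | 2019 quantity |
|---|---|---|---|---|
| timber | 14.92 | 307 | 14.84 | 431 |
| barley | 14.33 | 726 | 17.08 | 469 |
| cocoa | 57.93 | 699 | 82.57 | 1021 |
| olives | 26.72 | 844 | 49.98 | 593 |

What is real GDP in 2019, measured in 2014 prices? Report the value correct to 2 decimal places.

Real GDP 2019 = Σ (p_2014 × q_2019) = 14.92·431 + 14.33·469 + 57.93·1021 + 26.72·593 = 88142.78.

88142.78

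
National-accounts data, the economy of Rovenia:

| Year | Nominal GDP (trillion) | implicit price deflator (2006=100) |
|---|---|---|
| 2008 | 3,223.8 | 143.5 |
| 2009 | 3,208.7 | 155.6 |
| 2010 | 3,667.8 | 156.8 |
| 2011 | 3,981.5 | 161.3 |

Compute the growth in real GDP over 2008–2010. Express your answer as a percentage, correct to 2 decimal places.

Real GDP 2008 = 3223.8/1.435 = 2246.55.
Real GDP 2010 = 3667.8/1.568 = 2339.16.
Change = 2339.16/2246.55 − 1 = 0.0412.

4.12%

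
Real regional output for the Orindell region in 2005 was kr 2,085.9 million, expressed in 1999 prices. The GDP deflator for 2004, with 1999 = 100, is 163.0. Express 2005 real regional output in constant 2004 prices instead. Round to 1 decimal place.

kr 3,400.0 million

Real regional output in 2004 prices = Real regional output in 1999 prices × (P_2004/P_1999) = 2085.9 × 1.630 = 3400.02.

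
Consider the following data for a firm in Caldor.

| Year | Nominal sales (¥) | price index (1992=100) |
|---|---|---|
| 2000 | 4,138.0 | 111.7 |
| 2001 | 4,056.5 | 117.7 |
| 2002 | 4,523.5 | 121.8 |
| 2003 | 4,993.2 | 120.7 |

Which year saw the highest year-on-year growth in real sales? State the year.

2003

2001: real = 4056.5/1.177 = 3446.47; growth vs 2000 (3704.57) = -6.97%.
2002: real = 4523.5/1.218 = 3713.88; growth vs 2001 (3446.47) = 7.76%.
2003: real = 4993.2/1.207 = 4136.87; growth vs 2002 (3713.88) = 11.39%.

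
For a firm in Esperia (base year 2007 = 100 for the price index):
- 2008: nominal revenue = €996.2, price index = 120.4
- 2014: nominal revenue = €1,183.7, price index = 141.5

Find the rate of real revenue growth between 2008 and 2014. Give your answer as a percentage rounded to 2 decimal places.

1.10%

Real revenue 2008 = 996.2 / 1.204 = 827.41.
Real revenue 2014 = 1183.7 / 1.415 = 836.54.
Real growth = 836.54 / 827.41 − 1 = 0.0110.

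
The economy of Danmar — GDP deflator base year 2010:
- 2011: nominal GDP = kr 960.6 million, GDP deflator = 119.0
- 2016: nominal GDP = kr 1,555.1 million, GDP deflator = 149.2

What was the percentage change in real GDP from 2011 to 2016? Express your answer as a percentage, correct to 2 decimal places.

Deflate each year: 2011 → 960.6/1.190 = 807.23; 2016 → 1555.1/1.492 = 1042.29.
So real GDP changed by 1042.29/807.23 − 1 = 0.2912, i.e. 29.12%.

29.12%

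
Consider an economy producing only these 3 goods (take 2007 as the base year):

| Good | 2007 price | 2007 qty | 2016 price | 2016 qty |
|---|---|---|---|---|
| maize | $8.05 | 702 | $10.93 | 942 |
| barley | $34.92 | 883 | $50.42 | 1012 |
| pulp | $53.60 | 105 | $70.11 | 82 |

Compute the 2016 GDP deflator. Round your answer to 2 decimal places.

141.75

Nominal GDP 2016 = 10.93·942 + 50.42·1012 + 70.11·82 = 67070.12.
Real GDP 2016 (at 2007 prices) = 8.05·942 + 34.92·1012 + 53.60·82 = 47317.34.
Deflator = Nominal/Real × 100 = 67070.12/47317.34 × 100 = 141.745.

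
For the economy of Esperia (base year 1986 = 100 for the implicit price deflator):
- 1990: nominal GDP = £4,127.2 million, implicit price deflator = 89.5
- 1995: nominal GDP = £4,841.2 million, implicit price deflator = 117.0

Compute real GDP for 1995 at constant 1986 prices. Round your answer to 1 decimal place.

Real GDP = Nominal / (implicit price deflator/100) = 4841.2 / 1.170 = 4137.78.

£4,137.8 million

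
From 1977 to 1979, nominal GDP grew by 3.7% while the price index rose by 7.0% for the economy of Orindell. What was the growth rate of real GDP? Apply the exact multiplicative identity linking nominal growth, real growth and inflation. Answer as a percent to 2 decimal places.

-3.08%

(1 + g_nom) = (1 + g_real)(1 + π), so g_real = 1.0370 / 1.0700 − 1 = -0.03084.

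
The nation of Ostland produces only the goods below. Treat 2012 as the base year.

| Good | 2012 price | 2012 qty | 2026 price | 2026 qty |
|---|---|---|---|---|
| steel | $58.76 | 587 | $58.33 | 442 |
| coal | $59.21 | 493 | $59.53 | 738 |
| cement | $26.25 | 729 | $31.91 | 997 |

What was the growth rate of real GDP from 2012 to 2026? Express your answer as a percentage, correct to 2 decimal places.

Real GDP 2012 = Nominal GDP 2012 = 58.76·587 + 59.21·493 + 26.25·729 = 82818.90.
Real GDP 2026 (at 2012 prices) = 58.76·442 + 59.21·738 + 26.25·997 = 95840.15.
Real growth = 95840.15/82818.90 − 1 = 0.1572.

15.72%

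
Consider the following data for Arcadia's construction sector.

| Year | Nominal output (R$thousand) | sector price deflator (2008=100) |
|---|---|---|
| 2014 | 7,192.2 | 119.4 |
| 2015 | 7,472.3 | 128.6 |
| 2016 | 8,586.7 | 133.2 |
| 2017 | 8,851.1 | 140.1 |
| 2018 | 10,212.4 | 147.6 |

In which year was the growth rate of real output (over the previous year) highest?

2016

2015: real = 7472.3/1.286 = 5810.50; growth vs 2014 (6023.62) = -3.54%.
2016: real = 8586.7/1.332 = 6446.47; growth vs 2015 (5810.50) = 10.95%.
2017: real = 8851.1/1.401 = 6317.70; growth vs 2016 (6446.47) = -2.00%.
2018: real = 10212.4/1.476 = 6918.97; growth vs 2017 (6317.70) = 9.52%.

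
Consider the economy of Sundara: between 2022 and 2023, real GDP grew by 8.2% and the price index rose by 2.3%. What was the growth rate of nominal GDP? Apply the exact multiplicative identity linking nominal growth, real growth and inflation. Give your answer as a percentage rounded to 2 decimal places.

(1 + g_nom) = (1 + g_real)(1 + π) = 1.0820 × 1.0230 = 1.10689.

10.69%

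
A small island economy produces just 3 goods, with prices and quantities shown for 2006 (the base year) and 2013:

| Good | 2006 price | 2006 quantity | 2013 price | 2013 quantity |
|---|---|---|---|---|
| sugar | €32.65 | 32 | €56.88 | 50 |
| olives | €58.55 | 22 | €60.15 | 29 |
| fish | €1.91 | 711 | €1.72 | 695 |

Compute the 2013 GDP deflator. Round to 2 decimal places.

124.17

Nominal GDP 2013 = 56.88·50 + 60.15·29 + 1.72·695 = 5783.75.
Real GDP 2013 (at 2006 prices) = 32.65·50 + 58.55·29 + 1.91·695 = 4657.90.
Deflator = Nominal/Real × 100 = 5783.75/4657.90 × 100 = 124.171.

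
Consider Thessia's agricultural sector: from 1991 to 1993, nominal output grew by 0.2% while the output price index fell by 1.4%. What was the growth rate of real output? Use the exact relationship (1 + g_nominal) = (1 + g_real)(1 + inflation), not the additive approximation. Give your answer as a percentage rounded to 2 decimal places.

(1 + g_nom) = (1 + g_real)(1 + π), so g_real = 1.0020 / 0.9860 − 1 = 0.01623.

1.62%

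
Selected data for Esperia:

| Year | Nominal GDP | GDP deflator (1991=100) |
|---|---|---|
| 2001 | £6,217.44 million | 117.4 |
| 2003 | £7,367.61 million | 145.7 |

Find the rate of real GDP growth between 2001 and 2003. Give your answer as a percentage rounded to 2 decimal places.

Deflate each year: 2001 → 6217.44/1.174 = 5295.95; 2003 → 7367.61/1.457 = 5056.70.
So real GDP changed by 5056.70/5295.95 − 1 = -0.0452, i.e. -4.52%.

-4.52%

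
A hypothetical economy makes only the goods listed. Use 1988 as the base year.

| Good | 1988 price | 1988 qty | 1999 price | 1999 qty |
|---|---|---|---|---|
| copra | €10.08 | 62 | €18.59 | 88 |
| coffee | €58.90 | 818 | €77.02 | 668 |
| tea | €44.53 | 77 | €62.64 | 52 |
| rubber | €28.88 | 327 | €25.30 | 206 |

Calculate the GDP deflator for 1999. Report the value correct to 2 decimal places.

Nominal GDP 1999 = 18.59·88 + 77.02·668 + 62.64·52 + 25.30·206 = 61554.36.
Real GDP 1999 (at 1988 prices) = 10.08·88 + 58.90·668 + 44.53·52 + 28.88·206 = 48497.08.
Deflator = Nominal/Real × 100 = 61554.36/48497.08 × 100 = 126.924.

126.92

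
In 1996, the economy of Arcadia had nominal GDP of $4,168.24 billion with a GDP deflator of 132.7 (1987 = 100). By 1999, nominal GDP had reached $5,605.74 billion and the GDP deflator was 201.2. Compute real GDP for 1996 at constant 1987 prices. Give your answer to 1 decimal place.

$3,141.1 billion

Real GDP = Nominal / (GDP deflator/100) = 4168.24 / 1.327 = 3141.10.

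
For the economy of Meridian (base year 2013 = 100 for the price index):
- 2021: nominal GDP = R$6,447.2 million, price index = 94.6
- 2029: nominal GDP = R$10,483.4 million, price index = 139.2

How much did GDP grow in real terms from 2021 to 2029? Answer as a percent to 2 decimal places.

Real GDP 2021 = 6447.2 / 0.946 = 6815.22.
Real GDP 2029 = 10483.4 / 1.392 = 7531.18.
Real growth = 7531.18 / 6815.22 − 1 = 0.1051.

10.51%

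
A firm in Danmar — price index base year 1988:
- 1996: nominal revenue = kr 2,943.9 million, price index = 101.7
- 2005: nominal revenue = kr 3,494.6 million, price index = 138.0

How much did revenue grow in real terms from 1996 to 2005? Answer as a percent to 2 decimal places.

-12.52%

Real revenue 1996 = 2943.9 / 1.017 = 2894.69.
Real revenue 2005 = 3494.6 / 1.380 = 2532.32.
Real growth = 2532.32 / 2894.69 − 1 = -0.1252.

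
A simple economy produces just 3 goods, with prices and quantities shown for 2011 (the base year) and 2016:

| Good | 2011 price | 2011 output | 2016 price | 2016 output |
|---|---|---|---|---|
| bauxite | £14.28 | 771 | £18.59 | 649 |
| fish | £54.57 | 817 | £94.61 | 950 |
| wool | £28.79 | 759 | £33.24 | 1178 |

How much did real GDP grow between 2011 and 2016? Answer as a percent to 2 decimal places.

Real GDP 2011 = Nominal GDP 2011 = 14.28·771 + 54.57·817 + 28.79·759 = 77445.18.
Real GDP 2016 (at 2011 prices) = 14.28·649 + 54.57·950 + 28.79·1178 = 95023.84.
Real growth = 95023.84/77445.18 − 1 = 0.2270.

22.70%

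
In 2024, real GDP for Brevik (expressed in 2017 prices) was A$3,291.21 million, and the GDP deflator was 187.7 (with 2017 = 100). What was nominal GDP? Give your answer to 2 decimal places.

Nominal GDP = Real × (GDP deflator/100) = 3291.21 × 1.877 = 6177.60.

A$6,177.60 million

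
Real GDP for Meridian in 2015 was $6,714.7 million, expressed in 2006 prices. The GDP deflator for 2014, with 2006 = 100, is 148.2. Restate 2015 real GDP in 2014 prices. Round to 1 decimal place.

Real GDP in 2014 prices = Real GDP in 2006 prices × (P_2014/P_2006) = 6714.7 × 1.482 = 9951.19.

$9,951.2 million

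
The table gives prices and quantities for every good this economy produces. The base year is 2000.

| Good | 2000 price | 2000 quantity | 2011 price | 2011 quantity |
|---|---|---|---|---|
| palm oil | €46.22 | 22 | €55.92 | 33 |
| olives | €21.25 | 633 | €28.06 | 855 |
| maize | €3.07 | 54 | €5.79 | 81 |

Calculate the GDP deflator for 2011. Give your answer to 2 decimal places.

Nominal GDP 2011 = 55.92·33 + 28.06·855 + 5.79·81 = 26305.65.
Real GDP 2011 (at 2000 prices) = 46.22·33 + 21.25·855 + 3.07·81 = 19942.68.
Deflator = Nominal/Real × 100 = 26305.65/19942.68 × 100 = 131.906.

131.91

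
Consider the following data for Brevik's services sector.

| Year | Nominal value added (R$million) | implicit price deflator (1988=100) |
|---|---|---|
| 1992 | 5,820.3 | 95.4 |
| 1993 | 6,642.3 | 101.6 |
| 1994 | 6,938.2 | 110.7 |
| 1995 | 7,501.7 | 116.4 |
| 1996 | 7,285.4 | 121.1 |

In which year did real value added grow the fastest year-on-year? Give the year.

1993

1993: real = 6642.3/1.016 = 6537.70; growth vs 1992 (6100.94) = 7.16%.
1994: real = 6938.2/1.107 = 6267.57; growth vs 1993 (6537.70) = -4.13%.
1995: real = 7501.7/1.164 = 6444.76; growth vs 1994 (6267.57) = 2.83%.
1996: real = 7285.4/1.211 = 6016.02; growth vs 1995 (6444.76) = -6.65%.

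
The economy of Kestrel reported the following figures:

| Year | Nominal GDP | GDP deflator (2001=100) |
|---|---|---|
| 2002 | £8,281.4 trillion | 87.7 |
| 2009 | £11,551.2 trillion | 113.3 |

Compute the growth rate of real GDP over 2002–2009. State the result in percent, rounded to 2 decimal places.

Real GDP 2002 = 8281.4 / 0.877 = 9442.87.
Real GDP 2009 = 11551.2 / 1.133 = 10195.23.
Real growth = 10195.23 / 9442.87 − 1 = 0.0797.

7.97%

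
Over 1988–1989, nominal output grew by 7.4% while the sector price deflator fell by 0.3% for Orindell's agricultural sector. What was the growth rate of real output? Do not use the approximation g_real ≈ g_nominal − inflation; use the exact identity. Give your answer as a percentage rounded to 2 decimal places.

7.72%

(1 + g_nom) = (1 + g_real)(1 + π), so g_real = 1.0740 / 0.9970 − 1 = 0.07723.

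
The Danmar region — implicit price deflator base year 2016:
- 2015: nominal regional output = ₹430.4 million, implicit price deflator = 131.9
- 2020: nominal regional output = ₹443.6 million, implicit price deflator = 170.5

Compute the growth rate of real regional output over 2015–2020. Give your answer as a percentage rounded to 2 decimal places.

-20.27%

Real regional output 2015 = 430.4 / 1.319 = 326.31.
Real regional output 2020 = 443.6 / 1.705 = 260.18.
Real growth = 260.18 / 326.31 − 1 = -0.2027.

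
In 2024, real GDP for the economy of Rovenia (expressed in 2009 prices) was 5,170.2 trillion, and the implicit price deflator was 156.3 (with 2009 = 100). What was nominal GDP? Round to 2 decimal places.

Nominal GDP = Real × (implicit price deflator/100) = 5170.2 × 1.563 = 8081.02.

8,081.02 trillion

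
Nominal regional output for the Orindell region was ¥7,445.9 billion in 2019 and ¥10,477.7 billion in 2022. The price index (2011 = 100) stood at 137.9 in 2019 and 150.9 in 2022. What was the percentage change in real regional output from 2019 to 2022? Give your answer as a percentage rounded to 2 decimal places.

Real regional output 2019 = 7445.9 / 1.379 = 5399.49.
Real regional output 2022 = 10477.7 / 1.509 = 6943.47.
Real growth = 6943.47 / 5399.49 − 1 = 0.2859.

28.59%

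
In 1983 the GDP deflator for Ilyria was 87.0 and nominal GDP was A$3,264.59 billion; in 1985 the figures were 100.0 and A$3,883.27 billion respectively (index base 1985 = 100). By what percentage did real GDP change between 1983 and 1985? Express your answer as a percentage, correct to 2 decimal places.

Real GDP 1983 = 3264.59 / 0.870 = 3752.40.
Real GDP 1985 = 3883.27 / 1.000 = 3883.27.
Real growth = 3883.27 / 3752.40 − 1 = 0.0349.

3.49%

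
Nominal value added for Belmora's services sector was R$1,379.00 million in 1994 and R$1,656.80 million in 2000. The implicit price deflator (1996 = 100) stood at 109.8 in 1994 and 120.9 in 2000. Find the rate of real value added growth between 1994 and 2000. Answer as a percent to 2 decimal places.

Real value added 1994 = 1379.00 / 1.098 = 1255.92.
Real value added 2000 = 1656.80 / 1.209 = 1370.39.
Real growth = 1370.39 / 1255.92 − 1 = 0.0911.

9.11%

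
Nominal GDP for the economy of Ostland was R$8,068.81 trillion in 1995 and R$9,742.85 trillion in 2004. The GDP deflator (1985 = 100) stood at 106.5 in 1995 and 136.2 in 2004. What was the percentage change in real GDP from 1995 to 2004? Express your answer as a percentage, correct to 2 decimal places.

Real GDP 1995 = 8068.81 / 1.065 = 7576.35.
Real GDP 2004 = 9742.85 / 1.362 = 7153.34.
Real growth = 7153.34 / 7576.35 − 1 = -0.0558.

-5.58%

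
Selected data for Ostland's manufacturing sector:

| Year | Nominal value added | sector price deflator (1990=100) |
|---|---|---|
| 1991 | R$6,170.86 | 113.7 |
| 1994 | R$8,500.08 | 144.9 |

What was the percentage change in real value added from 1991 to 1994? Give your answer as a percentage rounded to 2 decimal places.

8.09%

Deflate each year: 1991 → 6170.86/1.137 = 5427.32; 1994 → 8500.08/1.449 = 5866.17.
So real value added changed by 5866.17/5427.32 − 1 = 0.0809, i.e. 8.09%.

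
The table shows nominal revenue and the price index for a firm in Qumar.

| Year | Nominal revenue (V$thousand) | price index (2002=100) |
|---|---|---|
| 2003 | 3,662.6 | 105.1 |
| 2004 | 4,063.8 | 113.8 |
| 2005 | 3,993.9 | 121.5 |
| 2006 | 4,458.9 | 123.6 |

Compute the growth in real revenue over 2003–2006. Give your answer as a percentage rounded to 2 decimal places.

3.52%

Real revenue 2003 = 3662.6/1.051 = 3484.87.
Real revenue 2006 = 4458.9/1.236 = 3607.52.
Change = 3607.52/3484.87 − 1 = 0.0352.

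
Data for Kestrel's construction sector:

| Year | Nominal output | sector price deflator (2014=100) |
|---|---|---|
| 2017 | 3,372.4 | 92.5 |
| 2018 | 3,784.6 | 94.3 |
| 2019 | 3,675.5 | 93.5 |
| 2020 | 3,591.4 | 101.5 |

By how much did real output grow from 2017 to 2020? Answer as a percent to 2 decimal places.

-2.95%

Real output 2017 = 3372.4/0.925 = 3645.84.
Real output 2020 = 3591.4/1.015 = 3538.33.
Change = 3538.33/3645.84 − 1 = -0.0295.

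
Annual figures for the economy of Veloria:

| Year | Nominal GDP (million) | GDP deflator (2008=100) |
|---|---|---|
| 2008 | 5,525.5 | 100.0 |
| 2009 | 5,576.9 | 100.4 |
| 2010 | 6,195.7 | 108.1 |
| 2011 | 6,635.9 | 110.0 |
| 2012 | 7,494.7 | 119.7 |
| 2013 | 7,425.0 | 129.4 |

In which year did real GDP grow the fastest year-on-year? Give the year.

2009: real = 5576.9/1.004 = 5554.68; growth vs 2008 (5525.50) = 0.53%.
2010: real = 6195.7/1.081 = 5731.45; growth vs 2009 (5554.68) = 3.18%.
2011: real = 6635.9/1.100 = 6032.64; growth vs 2010 (5731.45) = 5.26%.
2012: real = 7494.7/1.197 = 6261.24; growth vs 2011 (6032.64) = 3.79%.
2013: real = 7425.0/1.294 = 5738.02; growth vs 2012 (6261.24) = -8.36%.

2011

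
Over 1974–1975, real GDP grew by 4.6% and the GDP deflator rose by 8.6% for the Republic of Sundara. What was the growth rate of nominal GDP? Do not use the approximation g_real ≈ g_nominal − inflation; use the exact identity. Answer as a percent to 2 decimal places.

(1 + g_nom) = (1 + g_real)(1 + π) = 1.0460 × 1.0860 = 1.13596.

13.60%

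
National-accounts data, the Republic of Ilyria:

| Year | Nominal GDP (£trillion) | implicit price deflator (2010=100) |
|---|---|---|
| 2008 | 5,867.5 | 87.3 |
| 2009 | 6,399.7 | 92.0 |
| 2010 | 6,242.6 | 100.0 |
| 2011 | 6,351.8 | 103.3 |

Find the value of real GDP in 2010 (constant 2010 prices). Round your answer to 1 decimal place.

Real GDP 2010 = 6242.6 / 1.000 = 6242.60.

£6,242.6 trillion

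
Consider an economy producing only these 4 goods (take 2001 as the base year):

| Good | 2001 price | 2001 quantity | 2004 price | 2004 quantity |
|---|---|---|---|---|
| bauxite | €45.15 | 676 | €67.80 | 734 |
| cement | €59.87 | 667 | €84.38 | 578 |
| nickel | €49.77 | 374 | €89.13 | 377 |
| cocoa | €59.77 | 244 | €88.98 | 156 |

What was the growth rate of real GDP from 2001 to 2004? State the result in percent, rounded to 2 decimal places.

Real GDP 2001 = Nominal GDP 2001 = 45.15·676 + 59.87·667 + 49.77·374 + 59.77·244 = 103652.55.
Real GDP 2004 (at 2001 prices) = 45.15·734 + 59.87·578 + 49.77·377 + 59.77·156 = 95832.37.
Real growth = 95832.37/103652.55 − 1 = -0.0754.

-7.54%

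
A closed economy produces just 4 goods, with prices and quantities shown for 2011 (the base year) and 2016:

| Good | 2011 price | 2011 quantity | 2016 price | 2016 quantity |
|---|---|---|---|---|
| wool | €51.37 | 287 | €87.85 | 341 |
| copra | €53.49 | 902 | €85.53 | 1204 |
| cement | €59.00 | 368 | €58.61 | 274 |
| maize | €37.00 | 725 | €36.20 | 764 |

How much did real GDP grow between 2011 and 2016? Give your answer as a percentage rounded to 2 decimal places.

Real GDP 2011 = Nominal GDP 2011 = 51.37·287 + 53.49·902 + 59.00·368 + 37.00·725 = 111528.17.
Real GDP 2016 (at 2011 prices) = 51.37·341 + 53.49·1204 + 59.00·274 + 37.00·764 = 126353.13.
Real growth = 126353.13/111528.17 − 1 = 0.1329.

13.29%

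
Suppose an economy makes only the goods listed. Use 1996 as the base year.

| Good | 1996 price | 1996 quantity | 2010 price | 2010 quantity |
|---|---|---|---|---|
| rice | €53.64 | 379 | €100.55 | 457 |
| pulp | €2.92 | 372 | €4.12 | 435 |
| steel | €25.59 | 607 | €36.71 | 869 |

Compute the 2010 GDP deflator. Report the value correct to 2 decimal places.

Nominal GDP 2010 = 100.55·457 + 4.12·435 + 36.71·869 = 79644.54.
Real GDP 2010 (at 1996 prices) = 53.64·457 + 2.92·435 + 25.59·869 = 48021.39.
Deflator = Nominal/Real × 100 = 79644.54/48021.39 × 100 = 165.852.

165.85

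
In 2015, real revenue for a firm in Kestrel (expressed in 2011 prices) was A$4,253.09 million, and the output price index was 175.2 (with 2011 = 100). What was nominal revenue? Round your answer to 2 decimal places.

Nominal revenue = Real × (output price index/100) = 4253.09 × 1.752 = 7451.41.

A$7,451.41 million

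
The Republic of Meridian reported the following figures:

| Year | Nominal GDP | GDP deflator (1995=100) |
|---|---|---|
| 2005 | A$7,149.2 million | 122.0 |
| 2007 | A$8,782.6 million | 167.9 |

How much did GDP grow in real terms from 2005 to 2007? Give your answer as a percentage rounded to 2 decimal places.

Real GDP 2005 = 7149.2 / 1.220 = 5860.00.
Real GDP 2007 = 8782.6 / 1.679 = 5230.85.
Real growth = 5230.85 / 5860.00 − 1 = -0.1074.

-10.74%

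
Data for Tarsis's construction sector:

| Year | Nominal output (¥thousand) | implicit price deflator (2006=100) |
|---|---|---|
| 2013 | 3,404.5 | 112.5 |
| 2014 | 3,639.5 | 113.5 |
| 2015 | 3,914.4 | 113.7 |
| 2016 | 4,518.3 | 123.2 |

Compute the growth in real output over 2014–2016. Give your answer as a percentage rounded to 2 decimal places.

14.37%

Real output 2014 = 3639.5/1.135 = 3206.61.
Real output 2016 = 4518.3/1.232 = 3667.45.
Change = 3667.45/3206.61 − 1 = 0.1437.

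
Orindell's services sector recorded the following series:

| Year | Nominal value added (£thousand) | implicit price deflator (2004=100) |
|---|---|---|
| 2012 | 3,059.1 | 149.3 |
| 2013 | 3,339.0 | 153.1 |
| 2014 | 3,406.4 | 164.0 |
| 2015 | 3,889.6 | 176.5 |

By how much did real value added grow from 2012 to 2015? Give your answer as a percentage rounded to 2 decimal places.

7.55%

Real value added 2012 = 3059.1/1.493 = 2048.96.
Real value added 2015 = 3889.6/1.765 = 2203.74.
Change = 2203.74/2048.96 − 1 = 0.0755.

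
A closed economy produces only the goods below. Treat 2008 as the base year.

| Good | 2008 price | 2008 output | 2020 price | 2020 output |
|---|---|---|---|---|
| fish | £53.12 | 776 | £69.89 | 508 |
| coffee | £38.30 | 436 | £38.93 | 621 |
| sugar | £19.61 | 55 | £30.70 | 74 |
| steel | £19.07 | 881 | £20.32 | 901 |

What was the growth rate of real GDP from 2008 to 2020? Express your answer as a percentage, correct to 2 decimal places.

-8.44%

Real GDP 2008 = Nominal GDP 2008 = 53.12·776 + 38.30·436 + 19.61·55 + 19.07·881 = 75799.14.
Real GDP 2020 (at 2008 prices) = 53.12·508 + 38.30·621 + 19.61·74 + 19.07·901 = 69402.47.
Real growth = 69402.47/75799.14 − 1 = -0.0844.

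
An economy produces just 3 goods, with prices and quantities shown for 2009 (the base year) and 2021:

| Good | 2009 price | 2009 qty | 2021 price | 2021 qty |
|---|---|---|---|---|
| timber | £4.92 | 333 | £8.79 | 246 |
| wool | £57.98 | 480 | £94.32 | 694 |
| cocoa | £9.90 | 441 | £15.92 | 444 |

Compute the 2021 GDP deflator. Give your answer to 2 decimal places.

162.92

Nominal GDP 2021 = 8.79·246 + 94.32·694 + 15.92·444 = 74688.90.
Real GDP 2021 (at 2009 prices) = 4.92·246 + 57.98·694 + 9.90·444 = 45844.04.
Deflator = Nominal/Real × 100 = 74688.90/45844.04 × 100 = 162.920.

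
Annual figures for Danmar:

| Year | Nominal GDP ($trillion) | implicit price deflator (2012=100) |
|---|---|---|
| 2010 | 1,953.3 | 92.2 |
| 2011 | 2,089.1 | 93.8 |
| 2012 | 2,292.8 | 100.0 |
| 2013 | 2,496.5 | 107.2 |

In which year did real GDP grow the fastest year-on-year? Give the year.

2011

2011: real = 2089.1/0.938 = 2227.19; growth vs 2010 (2118.55) = 5.13%.
2012: real = 2292.8/1.000 = 2292.80; growth vs 2011 (2227.19) = 2.95%.
2013: real = 2496.5/1.072 = 2328.82; growth vs 2012 (2292.80) = 1.57%.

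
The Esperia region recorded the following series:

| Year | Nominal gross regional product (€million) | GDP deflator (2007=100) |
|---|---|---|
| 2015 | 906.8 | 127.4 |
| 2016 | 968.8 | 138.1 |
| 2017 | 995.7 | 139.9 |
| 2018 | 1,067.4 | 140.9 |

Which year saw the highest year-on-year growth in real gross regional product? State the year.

2018

2016: real = 968.8/1.381 = 701.52; growth vs 2015 (711.77) = -1.44%.
2017: real = 995.7/1.399 = 711.72; growth vs 2016 (701.52) = 1.45%.
2018: real = 1067.4/1.409 = 757.56; growth vs 2017 (711.72) = 6.44%.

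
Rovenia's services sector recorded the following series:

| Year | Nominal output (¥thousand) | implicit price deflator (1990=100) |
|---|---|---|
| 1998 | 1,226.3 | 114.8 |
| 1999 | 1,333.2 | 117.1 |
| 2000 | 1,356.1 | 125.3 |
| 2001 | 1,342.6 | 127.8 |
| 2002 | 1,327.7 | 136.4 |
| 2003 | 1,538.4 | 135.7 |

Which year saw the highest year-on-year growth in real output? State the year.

2003

1999: real = 1333.2/1.171 = 1138.51; growth vs 1998 (1068.21) = 6.58%.
2000: real = 1356.1/1.253 = 1082.28; growth vs 1999 (1138.51) = -4.94%.
2001: real = 1342.6/1.278 = 1050.55; growth vs 2000 (1082.28) = -2.93%.
2002: real = 1327.7/1.364 = 973.39; growth vs 2001 (1050.55) = -7.34%.
2003: real = 1538.4/1.357 = 1133.68; growth vs 2002 (973.39) = 16.47%.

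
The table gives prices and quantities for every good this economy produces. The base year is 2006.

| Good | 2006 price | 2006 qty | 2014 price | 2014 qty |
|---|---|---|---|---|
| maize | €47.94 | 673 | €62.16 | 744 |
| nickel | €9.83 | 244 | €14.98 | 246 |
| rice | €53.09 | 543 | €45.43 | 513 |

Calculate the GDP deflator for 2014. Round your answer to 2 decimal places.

Nominal GDP 2014 = 62.16·744 + 14.98·246 + 45.43·513 = 73237.71.
Real GDP 2014 (at 2006 prices) = 47.94·744 + 9.83·246 + 53.09·513 = 65320.71.
Deflator = Nominal/Real × 100 = 73237.71/65320.71 × 100 = 112.120.

112.12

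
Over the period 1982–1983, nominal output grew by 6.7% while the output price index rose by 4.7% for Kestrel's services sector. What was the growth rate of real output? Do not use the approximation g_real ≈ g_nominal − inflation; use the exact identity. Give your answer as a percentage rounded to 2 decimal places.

(1 + g_nom) = (1 + g_real)(1 + π), so g_real = 1.0670 / 1.0470 − 1 = 0.01910.

1.91%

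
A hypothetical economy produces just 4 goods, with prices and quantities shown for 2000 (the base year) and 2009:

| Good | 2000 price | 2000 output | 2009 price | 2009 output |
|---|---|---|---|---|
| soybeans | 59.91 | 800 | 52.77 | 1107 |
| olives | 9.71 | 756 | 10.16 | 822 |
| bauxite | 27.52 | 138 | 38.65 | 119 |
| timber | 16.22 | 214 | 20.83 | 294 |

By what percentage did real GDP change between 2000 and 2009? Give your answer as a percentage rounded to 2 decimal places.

Real GDP 2000 = Nominal GDP 2000 = 59.91·800 + 9.71·756 + 27.52·138 + 16.22·214 = 62537.60.
Real GDP 2009 (at 2000 prices) = 59.91·1107 + 9.71·822 + 27.52·119 + 16.22·294 = 82345.55.
Real growth = 82345.55/62537.60 − 1 = 0.3167.

31.67%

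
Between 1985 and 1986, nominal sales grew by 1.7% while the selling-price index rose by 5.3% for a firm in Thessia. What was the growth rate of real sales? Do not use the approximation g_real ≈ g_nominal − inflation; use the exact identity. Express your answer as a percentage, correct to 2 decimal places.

(1 + g_nom) = (1 + g_real)(1 + π), so g_real = 1.0170 / 1.0530 − 1 = -0.03419.

-3.42%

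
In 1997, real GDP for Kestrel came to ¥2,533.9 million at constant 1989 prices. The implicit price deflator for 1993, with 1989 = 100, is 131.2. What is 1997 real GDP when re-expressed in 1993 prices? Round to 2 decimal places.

¥3,324.48 million

Real GDP in 1993 prices = Real GDP in 1989 prices × (P_1993/P_1989) = 2533.9 × 1.312 = 3324.48.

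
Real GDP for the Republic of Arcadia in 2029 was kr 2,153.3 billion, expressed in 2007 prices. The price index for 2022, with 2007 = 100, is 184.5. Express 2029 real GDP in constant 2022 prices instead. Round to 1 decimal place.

Real GDP in 2022 prices = Real GDP in 2007 prices × (P_2022/P_2007) = 2153.3 × 1.845 = 3972.84.

kr 3,972.8 billion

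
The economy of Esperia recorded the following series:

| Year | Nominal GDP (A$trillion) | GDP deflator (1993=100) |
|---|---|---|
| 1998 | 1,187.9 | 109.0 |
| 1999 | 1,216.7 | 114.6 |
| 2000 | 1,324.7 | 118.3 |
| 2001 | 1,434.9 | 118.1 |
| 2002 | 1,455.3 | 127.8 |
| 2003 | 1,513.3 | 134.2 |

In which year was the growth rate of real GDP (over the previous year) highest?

1999: real = 1216.7/1.146 = 1061.69; growth vs 1998 (1089.82) = -2.58%.
2000: real = 1324.7/1.183 = 1119.78; growth vs 1999 (1061.69) = 5.47%.
2001: real = 1434.9/1.181 = 1214.99; growth vs 2000 (1119.78) = 8.50%.
2002: real = 1455.3/1.278 = 1138.73; growth vs 2001 (1214.99) = -6.28%.
2003: real = 1513.3/1.342 = 1127.65; growth vs 2002 (1138.73) = -0.97%.

2001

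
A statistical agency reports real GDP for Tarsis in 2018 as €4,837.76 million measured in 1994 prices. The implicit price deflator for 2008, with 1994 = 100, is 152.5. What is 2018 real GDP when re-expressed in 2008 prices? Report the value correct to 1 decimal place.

Real GDP in 2008 prices = Real GDP in 1994 prices × (P_2008/P_1994) = 4837.76 × 1.525 = 7377.58.

€7,377.6 million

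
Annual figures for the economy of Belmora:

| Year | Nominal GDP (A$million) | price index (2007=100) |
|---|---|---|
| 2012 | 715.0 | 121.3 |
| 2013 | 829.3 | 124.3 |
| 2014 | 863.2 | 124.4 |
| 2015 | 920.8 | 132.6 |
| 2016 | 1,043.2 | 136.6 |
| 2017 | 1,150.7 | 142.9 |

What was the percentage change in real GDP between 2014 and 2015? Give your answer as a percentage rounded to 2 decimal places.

0.08%

Real GDP 2014 = 863.2/1.244 = 693.89.
Real GDP 2015 = 920.8/1.326 = 694.42.
Change = 694.42/693.89 − 1 = 0.0008.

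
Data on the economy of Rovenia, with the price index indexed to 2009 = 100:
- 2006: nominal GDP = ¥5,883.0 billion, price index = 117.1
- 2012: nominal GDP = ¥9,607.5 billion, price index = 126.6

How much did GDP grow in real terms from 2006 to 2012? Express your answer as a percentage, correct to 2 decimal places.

51.05%

Real GDP 2006 = 5883.0 / 1.171 = 5023.91.
Real GDP 2012 = 9607.5 / 1.266 = 7588.86.
Real growth = 7588.86 / 5023.91 − 1 = 0.5105.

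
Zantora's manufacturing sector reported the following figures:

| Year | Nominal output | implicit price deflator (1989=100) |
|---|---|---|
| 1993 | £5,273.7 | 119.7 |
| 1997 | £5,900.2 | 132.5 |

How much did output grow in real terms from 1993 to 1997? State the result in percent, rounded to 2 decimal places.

1.07%

Real output 1993 = 5273.7 / 1.197 = 4405.76.
Real output 1997 = 5900.2 / 1.325 = 4452.98.
Real growth = 4452.98 / 4405.76 − 1 = 0.0107.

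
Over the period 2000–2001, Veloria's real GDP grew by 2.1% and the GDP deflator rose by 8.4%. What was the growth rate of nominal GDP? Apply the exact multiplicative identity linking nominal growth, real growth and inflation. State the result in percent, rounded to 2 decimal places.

(1 + g_nom) = (1 + g_real)(1 + π) = 1.0210 × 1.0840 = 1.10676.

10.68%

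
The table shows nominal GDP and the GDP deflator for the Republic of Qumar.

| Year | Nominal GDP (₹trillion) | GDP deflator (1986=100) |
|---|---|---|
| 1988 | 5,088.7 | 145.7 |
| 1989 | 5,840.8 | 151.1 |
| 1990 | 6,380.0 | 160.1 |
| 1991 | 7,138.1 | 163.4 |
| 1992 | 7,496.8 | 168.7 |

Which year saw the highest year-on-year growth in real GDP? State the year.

1989: real = 5840.8/1.511 = 3865.52; growth vs 1988 (3492.59) = 10.68%.
1990: real = 6380.0/1.601 = 3985.01; growth vs 1989 (3865.52) = 3.09%.
1991: real = 7138.1/1.634 = 4368.48; growth vs 1990 (3985.01) = 9.62%.
1992: real = 7496.8/1.687 = 4443.86; growth vs 1991 (4368.48) = 1.73%.

1989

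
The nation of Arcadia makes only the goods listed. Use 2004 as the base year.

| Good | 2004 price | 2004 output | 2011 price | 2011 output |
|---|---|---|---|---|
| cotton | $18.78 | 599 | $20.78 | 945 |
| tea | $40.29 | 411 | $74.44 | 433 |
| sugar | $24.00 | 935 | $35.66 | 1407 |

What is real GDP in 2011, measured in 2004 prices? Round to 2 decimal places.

$68960.67

Real GDP 2011 = Σ (p_2004 × q_2011) = 18.78·945 + 40.29·433 + 24.00·1407 = 68960.67.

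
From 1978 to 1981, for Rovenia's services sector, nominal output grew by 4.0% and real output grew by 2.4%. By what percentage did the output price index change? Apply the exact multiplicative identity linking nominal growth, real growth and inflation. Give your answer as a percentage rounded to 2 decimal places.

(1 + g_nom) = (1 + g_real)(1 + π), so π = 1.0400 / 1.0240 − 1 = 0.01563.

1.56%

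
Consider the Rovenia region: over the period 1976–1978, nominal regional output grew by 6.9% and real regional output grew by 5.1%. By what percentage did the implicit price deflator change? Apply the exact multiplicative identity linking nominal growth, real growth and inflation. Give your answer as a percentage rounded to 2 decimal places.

(1 + g_nom) = (1 + g_real)(1 + π), so π = 1.0690 / 1.0510 − 1 = 0.01713.

1.71%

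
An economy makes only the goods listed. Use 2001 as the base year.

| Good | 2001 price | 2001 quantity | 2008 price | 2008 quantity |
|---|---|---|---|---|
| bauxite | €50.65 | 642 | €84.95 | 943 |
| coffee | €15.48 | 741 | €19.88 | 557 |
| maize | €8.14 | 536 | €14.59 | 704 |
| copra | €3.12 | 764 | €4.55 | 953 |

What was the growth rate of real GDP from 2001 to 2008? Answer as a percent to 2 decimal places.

Real GDP 2001 = Nominal GDP 2001 = 50.65·642 + 15.48·741 + 8.14·536 + 3.12·764 = 50734.70.
Real GDP 2008 (at 2001 prices) = 50.65·943 + 15.48·557 + 8.14·704 + 3.12·953 = 65089.23.
Real growth = 65089.23/50734.70 − 1 = 0.2829.

28.29%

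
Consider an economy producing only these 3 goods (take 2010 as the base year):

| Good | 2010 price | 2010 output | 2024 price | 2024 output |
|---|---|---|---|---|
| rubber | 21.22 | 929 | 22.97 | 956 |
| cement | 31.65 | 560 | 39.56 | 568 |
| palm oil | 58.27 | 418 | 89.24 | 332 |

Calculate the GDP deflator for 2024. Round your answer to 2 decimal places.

128.55

Nominal GDP 2024 = 22.97·956 + 39.56·568 + 89.24·332 = 74057.08.
Real GDP 2024 (at 2010 prices) = 21.22·956 + 31.65·568 + 58.27·332 = 57609.16.
Deflator = Nominal/Real × 100 = 74057.08/57609.16 × 100 = 128.551.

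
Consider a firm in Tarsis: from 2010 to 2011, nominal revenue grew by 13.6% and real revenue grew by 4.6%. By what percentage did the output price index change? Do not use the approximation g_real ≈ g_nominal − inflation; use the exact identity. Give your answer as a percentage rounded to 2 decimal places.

8.60%

(1 + g_nom) = (1 + g_real)(1 + π), so π = 1.1360 / 1.0460 − 1 = 0.08604.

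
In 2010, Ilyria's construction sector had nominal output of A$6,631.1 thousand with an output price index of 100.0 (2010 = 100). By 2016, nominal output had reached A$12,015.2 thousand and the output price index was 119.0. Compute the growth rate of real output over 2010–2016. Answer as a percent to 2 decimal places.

Deflate each year: 2010 → 6631.1/1.000 = 6631.10; 2016 → 12015.2/1.190 = 10096.81.
So real output changed by 10096.81/6631.10 − 1 = 0.5226, i.e. 52.26%.

52.26%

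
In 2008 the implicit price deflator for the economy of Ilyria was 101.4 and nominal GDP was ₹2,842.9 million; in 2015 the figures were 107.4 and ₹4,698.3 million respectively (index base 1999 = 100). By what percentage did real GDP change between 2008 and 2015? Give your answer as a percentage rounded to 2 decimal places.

56.03%

Real GDP 2008 = 2842.9 / 1.014 = 2803.65.
Real GDP 2015 = 4698.3 / 1.074 = 4374.58.
Real growth = 4374.58 / 2803.65 − 1 = 0.5603.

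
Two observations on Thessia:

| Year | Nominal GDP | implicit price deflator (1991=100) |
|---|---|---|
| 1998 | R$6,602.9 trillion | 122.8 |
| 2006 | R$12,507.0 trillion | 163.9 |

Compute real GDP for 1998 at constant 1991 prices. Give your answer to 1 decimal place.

R$5,377.0 trillion

Real GDP = Nominal / (implicit price deflator/100) = 6602.9 / 1.228 = 5376.95.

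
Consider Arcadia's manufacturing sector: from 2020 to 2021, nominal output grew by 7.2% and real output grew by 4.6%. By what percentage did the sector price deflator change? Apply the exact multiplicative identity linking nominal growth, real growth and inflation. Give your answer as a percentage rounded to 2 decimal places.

2.49%

(1 + g_nom) = (1 + g_real)(1 + π), so π = 1.0720 / 1.0460 − 1 = 0.02486.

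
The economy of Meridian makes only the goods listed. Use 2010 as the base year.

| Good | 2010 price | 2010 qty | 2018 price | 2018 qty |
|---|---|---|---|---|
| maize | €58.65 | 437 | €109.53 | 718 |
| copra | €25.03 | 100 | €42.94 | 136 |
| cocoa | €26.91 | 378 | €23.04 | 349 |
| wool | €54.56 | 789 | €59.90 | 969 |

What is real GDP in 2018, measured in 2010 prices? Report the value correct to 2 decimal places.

Real GDP 2018 = Σ (p_2010 × q_2018) = 58.65·718 + 25.03·136 + 26.91·349 + 54.56·969 = 107775.01.

€107775.01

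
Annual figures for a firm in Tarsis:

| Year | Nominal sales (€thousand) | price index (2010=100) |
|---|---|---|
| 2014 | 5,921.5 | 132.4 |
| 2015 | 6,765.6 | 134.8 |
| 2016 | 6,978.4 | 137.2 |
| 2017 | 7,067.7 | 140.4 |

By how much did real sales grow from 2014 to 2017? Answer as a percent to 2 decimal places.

12.56%

Real sales 2014 = 5921.5/1.324 = 4472.43.
Real sales 2017 = 7067.7/1.404 = 5033.97.
Change = 5033.97/4472.43 − 1 = 0.1256.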